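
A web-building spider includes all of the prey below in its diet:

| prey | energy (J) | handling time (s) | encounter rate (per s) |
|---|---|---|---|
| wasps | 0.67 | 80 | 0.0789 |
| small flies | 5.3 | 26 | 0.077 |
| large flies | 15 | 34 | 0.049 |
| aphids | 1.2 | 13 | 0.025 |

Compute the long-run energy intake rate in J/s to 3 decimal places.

Energy encountered per unit search time: 0.0789×0.67 + 0.077×5.3 + 0.049×15 + 0.025×1.2 = 1.226 J/s.
Handling time per unit search time: 0.0789×80 + 0.077×26 + 0.049×34 + 0.025×13 = 10.3.
Rate = 1.226/(1 + 10.3) = 0.1084 J/s.

0.108 J/s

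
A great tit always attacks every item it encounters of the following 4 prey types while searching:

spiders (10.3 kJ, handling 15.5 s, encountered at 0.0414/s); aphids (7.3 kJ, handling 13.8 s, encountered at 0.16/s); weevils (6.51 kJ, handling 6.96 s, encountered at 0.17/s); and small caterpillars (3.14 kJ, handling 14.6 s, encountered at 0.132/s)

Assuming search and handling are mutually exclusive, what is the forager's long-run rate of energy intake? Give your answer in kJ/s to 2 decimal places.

0.45 kJ/s

R = (0.0414×10.3 + 0.16×7.3 + 0.17×6.51 + 0.132×3.14) / (1 + 0.0414×15.5 + 0.16×13.8 + 0.17×6.96 + 0.132×14.6) = 3.116/6.96 = 0.4476 kJ/s.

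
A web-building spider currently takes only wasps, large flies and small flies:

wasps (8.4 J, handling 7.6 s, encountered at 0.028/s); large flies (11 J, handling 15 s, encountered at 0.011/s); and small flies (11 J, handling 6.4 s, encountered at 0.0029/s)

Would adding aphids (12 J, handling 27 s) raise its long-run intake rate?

Current rate: (0.028×8.4 + 0.011×11 + 0.0029×11)/(1 + 0.028×7.6 + 0.011×15 + 0.0029×6.4) = 0.2779 J/s.
aphids: E/h = 12/27 = 0.4444 J/s.
0.4444 > 0.2779, so adding aphids raises the average — include it.

Yes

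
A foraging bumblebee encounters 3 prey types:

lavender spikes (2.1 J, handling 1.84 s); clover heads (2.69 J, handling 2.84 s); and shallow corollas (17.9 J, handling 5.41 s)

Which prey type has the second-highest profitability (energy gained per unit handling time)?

Profitability E/h (J/s): lavender spikes = 2.1/1.84 = 1.14, clover heads = 2.69/2.84 = 0.947, shallow corollas = 17.9/5.41 = 3.31.
Ranked: shallow corollas > lavender spikes > clover heads.

lavender spikes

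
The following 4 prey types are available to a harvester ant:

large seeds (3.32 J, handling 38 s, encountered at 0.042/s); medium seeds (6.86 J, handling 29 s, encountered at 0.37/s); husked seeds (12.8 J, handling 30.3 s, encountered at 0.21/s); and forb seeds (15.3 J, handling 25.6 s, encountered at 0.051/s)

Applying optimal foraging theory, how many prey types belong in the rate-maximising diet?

Rank by E/h (J/s): forb seeds 0.598, husked seeds 0.422, medium seeds 0.237, large seeds 0.0874. Include each in turn until the next type's E/h falls below the running intake rate.
Rate on top 1: 0.3384. husked seeds: 0.422 > 0.3384 → include.
Rate on top 2: 0.4001. medium seeds: 0.237 < 0.4001 → exclude; stop.
Optimal diet: forb seeds, husked seeds — 2 of 4 types.

2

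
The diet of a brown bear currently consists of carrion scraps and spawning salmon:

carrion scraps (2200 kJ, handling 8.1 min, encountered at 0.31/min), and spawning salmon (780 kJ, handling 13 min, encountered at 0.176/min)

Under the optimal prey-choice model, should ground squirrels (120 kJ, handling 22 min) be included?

Intake rate on the current diet: R = (0.31×2200 + 0.176×780) / (1 + 0.31×8.1 + 0.176×13) = 819.3/5.799 = 141.3 kJ/min.
ground squirrels: E/h = 120/22 = 5.455 kJ/min.
Since 5.455 < R, time spent handling ground squirrels is better spent searching.

No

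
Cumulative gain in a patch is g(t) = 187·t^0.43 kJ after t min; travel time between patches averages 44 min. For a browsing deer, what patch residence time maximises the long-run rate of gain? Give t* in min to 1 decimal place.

Optimal t* satisfies g'(t*) = g(t*)/(T + t*).
g'(t) = 0.43·187·t^-0.57. Setting 0.43·187·t^-0.57 = 187·t^0.43/(44+t) gives 0.43(44+t) = t, so 0.57·t = 0.43×44.
t* = 0.43×44/0.57 = 33.19 min.

33.2 min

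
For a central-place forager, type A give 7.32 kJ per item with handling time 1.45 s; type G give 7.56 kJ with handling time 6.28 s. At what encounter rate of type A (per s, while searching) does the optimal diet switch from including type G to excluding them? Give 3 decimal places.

At the threshold, the rate on type A alone equals the profitability of type G: λ·7.32/(1 + λ·1.45) = 7.56/6.28 = 1.204.
Rearranging, λ(7.32 − 1.204×1.45) = 1.204, so λ = 1.204/5.574 = 0.216 per s.

0.216 per s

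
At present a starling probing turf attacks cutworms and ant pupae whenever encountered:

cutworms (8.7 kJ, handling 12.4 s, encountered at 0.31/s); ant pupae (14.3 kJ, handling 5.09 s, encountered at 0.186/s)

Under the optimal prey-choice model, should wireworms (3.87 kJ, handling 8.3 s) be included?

On cutworms and ant pupae alone, R = ΣλE/(1+Σλh) = 5.357/5.791 = 0.9251 kJ/s.
wireworms: E/h = 3.87/8.3 = 0.4663 kJ/s.
Since 0.4663 < R, time spent handling wireworms is better spent searching.

No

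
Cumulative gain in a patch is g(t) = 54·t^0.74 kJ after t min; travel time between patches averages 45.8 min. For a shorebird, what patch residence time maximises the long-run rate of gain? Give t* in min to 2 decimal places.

By the marginal value theorem, leave when the instantaneous gain rate g'(t) equals the habitat-wide average g(t)/(T + t).
g'(t) = 0.74·54·t^-0.26. Setting 0.74·54·t^-0.26 = 54·t^0.74/(45.8+t) gives 0.74(45.8+t) = t, so 0.26·t = 0.74×45.8.
t* = 0.74×45.8/0.26 = 130.4 min.

130.35 min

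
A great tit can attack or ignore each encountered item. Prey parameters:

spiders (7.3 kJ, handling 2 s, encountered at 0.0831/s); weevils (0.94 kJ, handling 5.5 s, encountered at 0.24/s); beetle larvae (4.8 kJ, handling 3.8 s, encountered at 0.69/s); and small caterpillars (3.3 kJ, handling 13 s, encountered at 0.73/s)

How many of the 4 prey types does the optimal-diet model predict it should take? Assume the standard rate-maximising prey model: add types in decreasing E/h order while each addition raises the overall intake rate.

2

E/h in descending order: spiders 3.65, beetle larvae 1.26, small caterpillars 0.254, weevils 0.171 kJ/s. The optimal diet is the largest prefix of this list for which every included type satisfies E_i/h_i > R on the types above it.
Rate on top 1: 0.5202. beetle larvae: 1.26 > 0.5202 → include.
Rate on top 2: 1.034. small caterpillars: 0.254 < 1.034 → exclude; stop.
Optimal diet: spiders, beetle larvae — 2 of 4 types.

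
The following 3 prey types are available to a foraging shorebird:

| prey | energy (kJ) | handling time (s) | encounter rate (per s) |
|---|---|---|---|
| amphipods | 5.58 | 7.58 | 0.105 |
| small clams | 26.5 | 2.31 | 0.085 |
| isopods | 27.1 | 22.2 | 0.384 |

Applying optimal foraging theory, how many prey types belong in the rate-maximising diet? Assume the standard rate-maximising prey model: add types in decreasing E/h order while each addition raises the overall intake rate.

1

Profitabilities (E/h, kJ/s): small clams 11.5, isopods 1.22, amphipods 0.736. Add prey in this order while the next type's profitability exceeds the intake rate on those already taken.
Rate on top 1: 1.883. isopods: 1.22 < 1.883 → exclude; stop.
Optimal diet: small clams — 1 of 3 types.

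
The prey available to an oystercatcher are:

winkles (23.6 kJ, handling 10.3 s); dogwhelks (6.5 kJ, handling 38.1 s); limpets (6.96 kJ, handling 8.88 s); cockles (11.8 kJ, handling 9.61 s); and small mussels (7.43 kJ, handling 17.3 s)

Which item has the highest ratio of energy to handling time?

winkles

In descending order of E/h:
winkles: 23.6/10.3 = 2.29 kJ/s
cockles: 11.8/9.61 = 1.23 kJ/s
limpets: 6.96/8.88 = 0.784 kJ/s
small mussels: 7.43/17.3 = 0.429 kJ/s
dogwhelks: 6.5/38.1 = 0.171 kJ/s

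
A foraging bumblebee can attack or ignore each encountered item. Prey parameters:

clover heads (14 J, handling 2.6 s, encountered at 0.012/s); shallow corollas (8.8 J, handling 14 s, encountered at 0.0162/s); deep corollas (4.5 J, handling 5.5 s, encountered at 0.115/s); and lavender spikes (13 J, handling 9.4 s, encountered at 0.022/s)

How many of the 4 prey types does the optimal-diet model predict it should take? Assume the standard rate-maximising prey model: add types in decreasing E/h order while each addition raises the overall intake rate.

4

Profitabilities (E/h, J/s): clover heads 5.38, lavender spikes 1.38, deep corollas 0.818, shallow corollas 0.629. Add prey in this order while the next type's profitability exceeds the intake rate on those already taken.
Rate on top 1: 0.1629. lavender spikes: 1.38 > 0.1629 → include.
Rate on top 2: 0.3667. deep corollas: 0.818 > 0.3667 → include.
Rate on top 3: 0.5194. shallow corollas: 0.629 > 0.5194 → include.
Optimal diet: clover heads, lavender spikes, deep corollas, shallow corollas — 4 of 4 types.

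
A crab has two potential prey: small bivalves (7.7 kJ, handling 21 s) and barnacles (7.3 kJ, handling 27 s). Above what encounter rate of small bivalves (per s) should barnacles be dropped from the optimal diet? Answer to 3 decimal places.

0.134 per s

The zero-one rule: include barnacles iff E₂/h₂ > λE₁/(1+λh₁). Equality gives the switch point.
λE₁h₂ = E₂ + λE₂h₁ ⇒ λ = E₂/(E₁h₂ − E₂h₁) = 7.3/(207.9 − 153.3) = 0.1337 per s.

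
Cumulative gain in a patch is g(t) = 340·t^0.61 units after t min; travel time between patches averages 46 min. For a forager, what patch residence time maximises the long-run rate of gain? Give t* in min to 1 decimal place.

71.9 min

By the marginal value theorem, leave when the instantaneous gain rate g'(t) equals the habitat-wide average g(t)/(T + t).
g'(t) = 0.61·340·t^-0.39. Setting 0.61·340·t^-0.39 = 340·t^0.61/(46+t) gives 0.61(46+t) = t, so 0.39·t = 0.61×46.
t* = 0.61×46/0.39 = 71.95 min.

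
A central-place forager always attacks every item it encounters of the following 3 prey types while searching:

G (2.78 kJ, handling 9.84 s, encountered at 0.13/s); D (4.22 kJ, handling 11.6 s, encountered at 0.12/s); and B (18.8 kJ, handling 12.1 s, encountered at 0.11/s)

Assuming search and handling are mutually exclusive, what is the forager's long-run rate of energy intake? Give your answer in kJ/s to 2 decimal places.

R = (0.13×2.78 + 0.12×4.22 + 0.11×18.8) / (1 + 0.13×9.84 + 0.12×11.6 + 0.11×12.1) = 2.936/5.002 = 0.5869 kJ/s.

0.59 kJ/s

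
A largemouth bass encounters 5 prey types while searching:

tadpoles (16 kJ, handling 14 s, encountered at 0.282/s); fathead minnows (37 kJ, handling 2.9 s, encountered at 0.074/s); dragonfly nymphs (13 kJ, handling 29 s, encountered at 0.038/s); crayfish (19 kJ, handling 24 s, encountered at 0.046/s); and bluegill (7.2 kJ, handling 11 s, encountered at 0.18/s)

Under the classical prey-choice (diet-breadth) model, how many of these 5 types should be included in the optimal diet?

1

E/h in descending order: fathead minnows 12.8, tadpoles 1.14, crayfish 0.792, bluegill 0.655, dragonfly nymphs 0.448 kJ/s. The optimal diet is the largest prefix of this list for which every included type satisfies E_i/h_i > R on the types above it.
Rate on top 1: 2.254. tadpoles: 1.14 < 2.254 → exclude; stop.
Optimal diet: fathead minnows — 1 of 5 types.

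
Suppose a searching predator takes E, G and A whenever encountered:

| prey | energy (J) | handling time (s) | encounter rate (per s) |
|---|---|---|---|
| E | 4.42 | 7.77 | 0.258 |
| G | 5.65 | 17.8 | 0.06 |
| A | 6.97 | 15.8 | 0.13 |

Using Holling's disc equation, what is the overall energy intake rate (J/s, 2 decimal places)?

Energy encountered per unit search time: 0.258×4.42 + 0.06×5.65 + 0.13×6.97 = 2.385 J/s.
Handling time per unit search time: 0.258×7.77 + 0.06×17.8 + 0.13×15.8 = 5.127.
Rate = 2.385/(1 + 5.127) = 0.3894 J/s.

0.39 J/s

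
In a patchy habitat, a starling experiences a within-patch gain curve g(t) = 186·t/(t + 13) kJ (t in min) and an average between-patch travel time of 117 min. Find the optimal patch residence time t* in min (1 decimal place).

39.0 min

Maximise g(t)/(T+t): set derivative to zero → g'(t)(T+t) = g(t).
g'(t) = 186·13/(t + 13)². Setting 186·13/(t+13)² = 186t/[(t+13)(117+t)] gives 13(117+t) = t(t+13), so t² = 13×117 = 1521.
t* = √1521 = 39 min.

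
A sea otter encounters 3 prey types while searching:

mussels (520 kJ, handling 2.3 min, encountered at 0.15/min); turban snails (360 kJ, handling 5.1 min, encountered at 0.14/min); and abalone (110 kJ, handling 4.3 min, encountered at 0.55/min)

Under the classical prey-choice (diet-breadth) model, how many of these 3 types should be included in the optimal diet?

Profitabilities (E/h, kJ/min): mussels 226, turban snails 70.6, abalone 25.6. Add prey in this order while the next type's profitability exceeds the intake rate on those already taken.
Rate on top 1: 57.99. turban snails: 70.6 > 57.99 → include.
Rate on top 2: 62.36. abalone: 25.6 < 62.36 → exclude; stop.
Optimal diet: mussels, turban snails — 2 of 3 types.

2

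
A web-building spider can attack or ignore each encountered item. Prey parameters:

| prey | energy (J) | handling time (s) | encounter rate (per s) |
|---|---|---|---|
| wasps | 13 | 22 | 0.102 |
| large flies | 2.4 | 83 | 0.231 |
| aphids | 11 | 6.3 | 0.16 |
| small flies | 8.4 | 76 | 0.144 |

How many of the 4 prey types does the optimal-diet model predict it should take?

1

E/h in descending order: aphids 1.75, wasps 0.591, small flies 0.111, large flies 0.0289 J/s. The optimal diet is the largest prefix of this list for which every included type satisfies E_i/h_i > R on the types above it.
Rate on top 1: 0.8765. wasps: 0.591 < 0.8765 → exclude; stop.
Optimal diet: aphids — 1 of 4 types.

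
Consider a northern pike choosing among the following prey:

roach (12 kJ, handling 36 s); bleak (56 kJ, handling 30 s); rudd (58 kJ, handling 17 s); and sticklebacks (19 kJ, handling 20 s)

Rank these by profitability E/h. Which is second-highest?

In descending order of E/h:
rudd: 58/17 = 3.41 kJ/s
bleak: 56/30 = 1.87 kJ/s
sticklebacks: 19/20 = 0.95 kJ/s
roach: 12/36 = 0.333 kJ/s

bleak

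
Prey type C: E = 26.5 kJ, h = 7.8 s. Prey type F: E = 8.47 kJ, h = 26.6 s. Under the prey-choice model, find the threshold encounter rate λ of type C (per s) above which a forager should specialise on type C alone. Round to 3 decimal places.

At the threshold, the rate on type C alone equals the profitability of type F: λ·26.5/(1 + λ·7.8) = 8.47/26.6 = 0.3184.
Rearranging, λ(26.5 − 0.3184×7.8) = 0.3184, so λ = 0.3184/24.02 = 0.01326 per s.

0.013 per s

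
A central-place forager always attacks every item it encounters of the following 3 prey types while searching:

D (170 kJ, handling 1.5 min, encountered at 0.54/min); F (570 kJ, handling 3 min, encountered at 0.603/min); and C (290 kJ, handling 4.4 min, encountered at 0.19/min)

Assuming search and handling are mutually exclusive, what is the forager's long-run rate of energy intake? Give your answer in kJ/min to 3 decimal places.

R = (0.54×170 + 0.603×570 + 0.19×290) / (1 + 0.54×1.5 + 0.603×3 + 0.19×4.4) = 490.6/4.455 = 110.1 kJ/min.

110.126 kJ/min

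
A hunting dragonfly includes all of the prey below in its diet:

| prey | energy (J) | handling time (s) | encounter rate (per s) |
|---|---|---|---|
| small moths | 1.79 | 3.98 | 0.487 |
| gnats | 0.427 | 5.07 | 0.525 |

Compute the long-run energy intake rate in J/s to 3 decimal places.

0.196 J/s

Energy encountered per unit search time: 0.487×1.79 + 0.525×0.427 = 1.096 J/s.
Handling time per unit search time: 0.487×3.98 + 0.525×5.07 = 4.6.
Rate = 1.096/(1 + 4.6) = 0.1957 J/s.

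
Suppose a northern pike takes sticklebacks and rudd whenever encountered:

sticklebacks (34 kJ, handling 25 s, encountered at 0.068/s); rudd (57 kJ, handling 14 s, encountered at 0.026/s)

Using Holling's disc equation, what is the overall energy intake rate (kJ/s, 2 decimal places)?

1.24 kJ/s

R = (0.068×34 + 0.026×57) / (1 + 0.068×25 + 0.026×14) = 3.794/3.064 = 1.238 kJ/s.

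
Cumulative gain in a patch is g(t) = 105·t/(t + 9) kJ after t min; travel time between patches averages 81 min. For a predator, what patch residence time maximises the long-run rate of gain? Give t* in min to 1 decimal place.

By the marginal value theorem, leave when the instantaneous gain rate g'(t) equals the habitat-wide average g(t)/(T + t).
g'(t) = 105·9/(t + 9)². Setting 105·9/(t+9)² = 105t/[(t+9)(81+t)] gives 9(81+t) = t(t+9), so t² = 9×81 = 729.
t* = √729 = 27 min.

27.0 min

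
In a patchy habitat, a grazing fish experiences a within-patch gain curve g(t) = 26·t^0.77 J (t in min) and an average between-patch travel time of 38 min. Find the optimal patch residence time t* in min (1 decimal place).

127.2 min

Maximise g(t)/(T+t): set derivative to zero → g'(t)(T+t) = g(t).
g'(t) = 0.77·26·t^-0.23. Setting 0.77·26·t^-0.23 = 26·t^0.77/(38+t) gives 0.77(38+t) = t, so 0.23·t = 0.77×38.
t* = 0.77×38/0.23 = 127.2 min.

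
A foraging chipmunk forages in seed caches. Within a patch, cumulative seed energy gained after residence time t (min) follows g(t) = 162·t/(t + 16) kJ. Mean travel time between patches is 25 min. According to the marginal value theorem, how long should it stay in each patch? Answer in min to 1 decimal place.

Maximise g(t)/(T+t): set derivative to zero → g'(t)(T+t) = g(t).
g'(t) = 162·16/(t + 16)². Setting 162·16/(t+16)² = 162t/[(t+16)(25+t)] gives 16(25+t) = t(t+16), so t² = 16×25 = 400.
t* = √400 = 20 min.

20.0 min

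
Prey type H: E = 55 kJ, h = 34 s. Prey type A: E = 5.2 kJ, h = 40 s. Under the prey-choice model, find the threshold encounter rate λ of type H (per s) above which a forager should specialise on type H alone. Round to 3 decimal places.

0.003 per s

At the threshold, the rate on type H alone equals the profitability of type A: λ·55/(1 + λ·34) = 5.2/40 = 0.13.
Rearranging, λ(55 − 0.13×34) = 0.13, so λ = 0.13/50.58 = 0.00257 per s.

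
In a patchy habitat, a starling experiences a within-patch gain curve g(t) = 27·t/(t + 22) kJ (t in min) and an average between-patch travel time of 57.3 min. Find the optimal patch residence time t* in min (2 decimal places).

Optimal t* satisfies g'(t*) = g(t*)/(T + t*).
g'(t) = 27·22/(t + 22)². Setting 27·22/(t+22)² = 27t/[(t+22)(57.3+t)] gives 22(57.3+t) = t(t+22), so t² = 22×57.3 = 1261.
t* = √1261 = 35.5 min.

35.50 min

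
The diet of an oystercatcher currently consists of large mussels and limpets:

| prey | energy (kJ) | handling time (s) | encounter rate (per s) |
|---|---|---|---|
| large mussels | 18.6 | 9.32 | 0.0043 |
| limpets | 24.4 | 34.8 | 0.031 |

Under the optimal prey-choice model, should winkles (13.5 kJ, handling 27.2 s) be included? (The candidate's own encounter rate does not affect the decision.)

Yes

On large mussels and limpets alone, R = ΣλE/(1+Σλh) = 0.8364/2.119 = 0.3947 kJ/s.
winkles: E/h = 13.5/27.2 = 0.4963 kJ/s.
Since 0.4963 > R, including winkles increases the long-run rate.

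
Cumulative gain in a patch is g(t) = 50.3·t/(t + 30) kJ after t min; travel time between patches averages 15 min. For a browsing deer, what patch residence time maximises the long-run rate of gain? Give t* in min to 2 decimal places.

Maximise g(t)/(T+t): set derivative to zero → g'(t)(T+t) = g(t).
g'(t) = 50.3·30/(t + 30)². Setting 50.3·30/(t+30)² = 50.3t/[(t+30)(15+t)] gives 30(15+t) = t(t+30), so t² = 30×15 = 450.
t* = √450 = 21.21 min.

21.21 min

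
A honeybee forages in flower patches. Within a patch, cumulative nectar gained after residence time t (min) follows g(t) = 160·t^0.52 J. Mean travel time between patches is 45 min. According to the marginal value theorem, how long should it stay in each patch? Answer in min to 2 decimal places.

48.75 min

Optimal t* satisfies g'(t*) = g(t*)/(T + t*).
g'(t) = 0.52·160·t^-0.48. Setting 0.52·160·t^-0.48 = 160·t^0.52/(45+t) gives 0.52(45+t) = t, so 0.48·t = 0.52×45.
t* = 0.52×45/0.48 = 48.75 min.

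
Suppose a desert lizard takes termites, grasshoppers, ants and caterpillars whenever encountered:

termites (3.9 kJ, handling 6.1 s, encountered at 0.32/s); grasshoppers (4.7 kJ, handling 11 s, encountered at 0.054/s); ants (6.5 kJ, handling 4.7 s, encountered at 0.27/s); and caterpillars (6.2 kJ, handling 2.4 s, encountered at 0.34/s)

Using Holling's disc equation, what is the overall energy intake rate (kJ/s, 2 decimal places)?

R = Σλ_iE_i / (1 + Σλ_ih_i)
Numerator: 0.32×3.9 + 0.054×4.7 + 0.27×6.5 + 0.34×6.2 = 5.365
Denominator: 1 + 0.32×6.1 + 0.054×11 + 0.27×4.7 + 0.34×2.4 = 5.631
R = 5.365/5.631 = 0.9527 kJ/s

0.95 kJ/s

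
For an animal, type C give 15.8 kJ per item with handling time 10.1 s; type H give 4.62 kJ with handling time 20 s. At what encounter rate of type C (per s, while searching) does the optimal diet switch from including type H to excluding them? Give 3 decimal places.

Drop type H once their profitability E₂/h₂ falls below the rate achievable on type C alone: E₂/h₂ = λE₁/(1 + λh₁).
Solve for λ: λE₁h₂ = E₂(1 + λh₁) → λ(E₁h₂ − E₂h₁) = E₂ → λ = E₂/(E₁h₂ − E₂h₁).
λ = 4.62/(15.8×20 − 4.62×10.1) = 4.62/269.3 = 0.01715 per s.

0.017 per s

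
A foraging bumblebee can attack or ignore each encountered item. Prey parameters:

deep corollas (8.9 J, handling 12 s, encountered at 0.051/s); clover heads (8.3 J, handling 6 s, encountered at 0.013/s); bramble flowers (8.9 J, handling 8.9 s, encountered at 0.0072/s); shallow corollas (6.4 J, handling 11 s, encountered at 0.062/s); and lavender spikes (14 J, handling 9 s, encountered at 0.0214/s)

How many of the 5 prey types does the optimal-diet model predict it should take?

Rank by E/h (J/s): lavender spikes 1.56, clover heads 1.38, bramble flowers 1, deep corollas 0.742, shallow corollas 0.582. Include each in turn until the next type's E/h falls below the running intake rate.
Rate on top 1: 0.2512. clover heads: 1.38 > 0.2512 → include.
Rate on top 2: 0.3207. bramble flowers: 1 > 0.3207 → include.
Rate on top 3: 0.3533. deep corollas: 0.742 > 0.3533 → include.
Rate on top 4: 0.4754. shallow corollas: 0.582 > 0.4754 → include.
Optimal diet: lavender spikes, clover heads, bramble flowers, deep corollas, shallow corollas — 5 of 5 types.

5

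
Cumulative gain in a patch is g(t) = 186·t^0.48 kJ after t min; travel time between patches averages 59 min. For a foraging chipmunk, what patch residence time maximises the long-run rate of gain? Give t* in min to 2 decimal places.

54.46 min

Maximise g(t)/(T+t): set derivative to zero → g'(t)(T+t) = g(t).
g'(t) = 0.48·186·t^-0.52. Setting 0.48·186·t^-0.52 = 186·t^0.48/(59+t) gives 0.48(59+t) = t, so 0.52·t = 0.48×59.
t* = 0.48×59/0.52 = 54.46 min.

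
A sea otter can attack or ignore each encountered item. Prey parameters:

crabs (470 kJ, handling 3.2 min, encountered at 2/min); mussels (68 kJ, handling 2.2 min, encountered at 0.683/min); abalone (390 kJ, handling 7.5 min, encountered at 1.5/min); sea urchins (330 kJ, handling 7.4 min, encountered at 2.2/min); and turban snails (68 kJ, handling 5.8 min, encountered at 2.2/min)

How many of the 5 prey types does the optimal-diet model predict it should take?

Profitabilities (E/h, kJ/min): crabs 147, abalone 52, sea urchins 44.6, mussels 30.9, turban snails 11.7. Add prey in this order while the next type's profitability exceeds the intake rate on those already taken.
Rate on top 1: 127. abalone: 52 < 127 → exclude; stop.
Optimal diet: crabs — 1 of 5 types.

1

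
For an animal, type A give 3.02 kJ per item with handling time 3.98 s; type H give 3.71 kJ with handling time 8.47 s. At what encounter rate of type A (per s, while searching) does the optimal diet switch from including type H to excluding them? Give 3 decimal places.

0.343 per s

At the threshold, the rate on type A alone equals the profitability of type H: λ·3.02/(1 + λ·3.98) = 3.71/8.47 = 0.438.
Rearranging, λ(3.02 − 0.438×3.98) = 0.438, so λ = 0.438/1.277 = 0.3431 per s.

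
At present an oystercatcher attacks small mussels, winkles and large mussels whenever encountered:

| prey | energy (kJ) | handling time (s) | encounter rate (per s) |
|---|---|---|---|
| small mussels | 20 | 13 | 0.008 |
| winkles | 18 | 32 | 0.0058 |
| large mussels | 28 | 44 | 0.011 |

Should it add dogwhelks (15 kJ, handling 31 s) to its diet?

Yes

Current rate: (0.008×20 + 0.0058×18 + 0.011×28)/(1 + 0.008×13 + 0.0058×32 + 0.011×44) = 0.3227 kJ/s.
Profitability of dogwhelks: 15/31 = 0.4839 kJ/s.
Since 0.4839 > R, including dogwhelks increases the long-run rate.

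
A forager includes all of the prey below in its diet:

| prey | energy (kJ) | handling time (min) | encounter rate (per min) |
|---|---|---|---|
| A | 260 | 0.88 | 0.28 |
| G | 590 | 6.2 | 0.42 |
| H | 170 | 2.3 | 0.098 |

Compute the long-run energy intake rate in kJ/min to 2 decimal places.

R = (0.28×260 + 0.42×590 + 0.098×170) / (1 + 0.28×0.88 + 0.42×6.2 + 0.098×2.3) = 337.3/4.076 = 82.75 kJ/min.

82.75 kJ/min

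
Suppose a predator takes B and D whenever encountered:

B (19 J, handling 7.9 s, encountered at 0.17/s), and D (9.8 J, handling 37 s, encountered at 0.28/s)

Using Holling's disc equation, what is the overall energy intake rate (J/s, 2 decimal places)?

0.47 J/s

R = Σλ_iE_i / (1 + Σλ_ih_i)
Numerator: 0.17×19 + 0.28×9.8 = 5.974
Denominator: 1 + 0.17×7.9 + 0.28×37 = 12.7
R = 5.974/12.7 = 0.4703 J/s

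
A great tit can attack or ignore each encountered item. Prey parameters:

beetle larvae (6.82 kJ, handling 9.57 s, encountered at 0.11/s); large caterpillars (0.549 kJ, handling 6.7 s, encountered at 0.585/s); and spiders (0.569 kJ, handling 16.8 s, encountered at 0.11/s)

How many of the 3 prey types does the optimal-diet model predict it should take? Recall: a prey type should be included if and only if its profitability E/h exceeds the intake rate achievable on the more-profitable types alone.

Rank by E/h (kJ/s): beetle larvae 0.713, large caterpillars 0.0819, spiders 0.0339. Include each in turn until the next type's E/h falls below the running intake rate.
Rate on top 1: 0.3655. large caterpillars: 0.0819 < 0.3655 → exclude; stop.
Optimal diet: beetle larvae — 1 of 3 types.

1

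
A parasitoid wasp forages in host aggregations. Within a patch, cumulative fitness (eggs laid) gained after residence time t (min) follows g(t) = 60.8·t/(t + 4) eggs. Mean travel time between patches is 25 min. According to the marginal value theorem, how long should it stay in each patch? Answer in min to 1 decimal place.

10.0 min

Maximise g(t)/(T+t): set derivative to zero → g'(t)(T+t) = g(t).
g'(t) = 60.8·4/(t + 4)². Setting 60.8·4/(t+4)² = 60.8t/[(t+4)(25+t)] gives 4(25+t) = t(t+4), so t² = 4×25 = 100.
t* = √100 = 10 min.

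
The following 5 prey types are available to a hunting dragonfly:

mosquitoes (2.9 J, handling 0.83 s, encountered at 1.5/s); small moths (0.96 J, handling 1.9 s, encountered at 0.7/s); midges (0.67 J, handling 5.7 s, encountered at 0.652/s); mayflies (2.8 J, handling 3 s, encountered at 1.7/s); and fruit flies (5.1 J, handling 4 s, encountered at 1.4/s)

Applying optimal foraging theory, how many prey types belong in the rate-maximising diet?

1

Rank by E/h (J/s): mosquitoes 3.49, fruit flies 1.27, mayflies 0.933, small moths 0.505, midges 0.118. Include each in turn until the next type's E/h falls below the running intake rate.
Rate on top 1: 1.938. fruit flies: 1.27 < 1.938 → exclude; stop.
Optimal diet: mosquitoes — 1 of 5 types.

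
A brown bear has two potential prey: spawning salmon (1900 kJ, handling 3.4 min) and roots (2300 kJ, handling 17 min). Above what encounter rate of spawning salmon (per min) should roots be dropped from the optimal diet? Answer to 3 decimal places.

0.094 per min

The zero-one rule: include roots iff E₂/h₂ > λE₁/(1+λh₁). Equality gives the switch point.
λE₁h₂ = E₂ + λE₂h₁ ⇒ λ = E₂/(E₁h₂ − E₂h₁) = 2300/(3.23e+04 − 7820) = 0.09395 per min.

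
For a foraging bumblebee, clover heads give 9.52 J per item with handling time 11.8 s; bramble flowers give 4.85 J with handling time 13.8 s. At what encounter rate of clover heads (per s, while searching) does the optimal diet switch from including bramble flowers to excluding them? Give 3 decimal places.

0.065 per s

The zero-one rule: include bramble flowers iff E₂/h₂ > λE₁/(1+λh₁). Equality gives the switch point.
λE₁h₂ = E₂ + λE₂h₁ ⇒ λ = E₂/(E₁h₂ − E₂h₁) = 4.85/(131.4 − 57.23) = 0.06541 per s.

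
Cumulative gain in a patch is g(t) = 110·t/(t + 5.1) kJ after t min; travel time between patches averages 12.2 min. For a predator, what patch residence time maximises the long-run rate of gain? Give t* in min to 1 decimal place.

Maximise g(t)/(T+t): set derivative to zero → g'(t)(T+t) = g(t).
g'(t) = 110·5.1/(t + 5.1)². Setting 110·5.1/(t+5.1)² = 110t/[(t+5.1)(12.2+t)] gives 5.1(12.2+t) = t(t+5.1), so t² = 5.1×12.2 = 62.22.
t* = √62.22 = 7.888 min.

7.9 min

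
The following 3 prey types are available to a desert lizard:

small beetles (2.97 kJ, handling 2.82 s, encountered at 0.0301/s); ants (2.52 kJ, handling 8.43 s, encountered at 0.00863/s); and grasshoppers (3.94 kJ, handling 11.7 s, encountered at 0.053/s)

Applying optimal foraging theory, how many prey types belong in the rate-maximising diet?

Rank by E/h (kJ/s): small beetles 1.05, grasshoppers 0.337, ants 0.299. Include each in turn until the next type's E/h falls below the running intake rate.
Rate on top 1: 0.0824. grasshoppers: 0.337 > 0.0824 → include.
Rate on top 2: 0.1749. ants: 0.299 > 0.1749 → include.
Optimal diet: small beetles, grasshoppers, ants — 3 of 3 types.

3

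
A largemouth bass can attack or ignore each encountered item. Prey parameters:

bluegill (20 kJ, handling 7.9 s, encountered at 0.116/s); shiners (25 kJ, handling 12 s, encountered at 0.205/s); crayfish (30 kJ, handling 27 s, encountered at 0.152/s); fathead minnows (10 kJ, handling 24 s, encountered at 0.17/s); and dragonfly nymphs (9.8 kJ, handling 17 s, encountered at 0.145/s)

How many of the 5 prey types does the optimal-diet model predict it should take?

Profitabilities (E/h, kJ/s): bluegill 2.53, shiners 2.08, crayfish 1.11, dragonfly nymphs 0.576, fathead minnows 0.417. Add prey in this order while the next type's profitability exceeds the intake rate on those already taken.
Rate on top 1: 1.211. shiners: 2.08 > 1.211 → include.
Rate on top 2: 1.701. crayfish: 1.11 < 1.701 → exclude; stop.
Optimal diet: bluegill, shiners — 2 of 5 types.

2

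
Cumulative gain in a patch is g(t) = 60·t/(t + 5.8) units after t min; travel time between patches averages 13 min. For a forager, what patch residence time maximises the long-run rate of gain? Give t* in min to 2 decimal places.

Optimal t* satisfies g'(t*) = g(t*)/(T + t*).
g'(t) = 60·5.8/(t + 5.8)². Setting 60·5.8/(t+5.8)² = 60t/[(t+5.8)(13+t)] gives 5.8(13+t) = t(t+5.8), so t² = 5.8×13 = 75.4.
t* = √75.4 = 8.683 min.

8.68 min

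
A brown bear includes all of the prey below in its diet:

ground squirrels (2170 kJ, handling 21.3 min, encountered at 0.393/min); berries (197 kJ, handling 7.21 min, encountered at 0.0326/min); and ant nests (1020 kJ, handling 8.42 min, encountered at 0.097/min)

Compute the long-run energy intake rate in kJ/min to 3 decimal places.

91.931 kJ/min

Energy encountered per unit search time: 0.393×2170 + 0.0326×197 + 0.097×1020 = 958.2 kJ/min.
Handling time per unit search time: 0.393×21.3 + 0.0326×7.21 + 0.097×8.42 = 9.423.
Rate = 958.2/(1 + 9.423) = 91.93 kJ/min.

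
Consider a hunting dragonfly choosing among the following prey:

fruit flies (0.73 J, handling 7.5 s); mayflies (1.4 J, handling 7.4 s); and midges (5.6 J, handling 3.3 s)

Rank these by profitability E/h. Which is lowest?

In descending order of E/h:
midges: 5.6/3.3 = 1.7 J/s
mayflies: 1.4/7.4 = 0.189 J/s
fruit flies: 0.73/7.5 = 0.0973 J/s

fruit flies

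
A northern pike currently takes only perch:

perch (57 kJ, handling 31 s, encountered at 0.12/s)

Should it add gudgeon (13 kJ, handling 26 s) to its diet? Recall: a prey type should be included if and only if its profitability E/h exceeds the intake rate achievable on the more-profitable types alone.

Intake rate on the current diet: R = (0.12×57) / (1 + 0.12×31) = 6.84/4.72 = 1.449 kJ/s.
Profitability of gudgeon: 13/26 = 0.5 kJ/s.
Since 0.5 < R, time spent handling gudgeon is better spent searching.

No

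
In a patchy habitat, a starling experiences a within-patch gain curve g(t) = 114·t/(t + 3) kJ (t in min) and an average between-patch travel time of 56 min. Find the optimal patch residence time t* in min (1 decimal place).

Maximise g(t)/(T+t): set derivative to zero → g'(t)(T+t) = g(t).
g'(t) = 114·3/(t + 3)². Setting 114·3/(t+3)² = 114t/[(t+3)(56+t)] gives 3(56+t) = t(t+3), so t² = 3×56 = 168.
t* = √168 = 12.96 min.

13.0 min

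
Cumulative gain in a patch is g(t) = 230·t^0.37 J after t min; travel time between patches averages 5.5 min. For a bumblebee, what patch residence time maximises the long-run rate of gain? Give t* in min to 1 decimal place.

3.2 min

Maximise g(t)/(T+t): set derivative to zero → g'(t)(T+t) = g(t).
g'(t) = 0.37·230·t^-0.63. Setting 0.37·230·t^-0.63 = 230·t^0.37/(5.5+t) gives 0.37(5.5+t) = t, so 0.63·t = 0.37×5.5.
t* = 0.37×5.5/0.63 = 3.23 min.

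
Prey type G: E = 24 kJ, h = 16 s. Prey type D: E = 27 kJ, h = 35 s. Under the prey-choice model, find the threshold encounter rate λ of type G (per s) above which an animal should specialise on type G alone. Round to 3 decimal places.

Drop type D once their profitability E₂/h₂ falls below the rate achievable on type G alone: E₂/h₂ = λE₁/(1 + λh₁).
Solve for λ: λE₁h₂ = E₂(1 + λh₁) → λ(E₁h₂ − E₂h₁) = E₂ → λ = E₂/(E₁h₂ − E₂h₁).
λ = 27/(24×35 − 27×16) = 27/408 = 0.06618 per s.

0.066 per s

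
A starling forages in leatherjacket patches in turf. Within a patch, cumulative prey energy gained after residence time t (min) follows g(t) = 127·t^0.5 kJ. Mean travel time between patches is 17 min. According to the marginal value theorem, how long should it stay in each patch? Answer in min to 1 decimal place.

Optimal t* satisfies g'(t*) = g(t*)/(T + t*).
g'(t) = 0.5·127·t^-0.5. Setting 0.5·127·t^-0.5 = 127·t^0.5/(17+t) gives 0.5(17+t) = t, so 0.50·t = 0.5×17.
t* = 0.5×17/0.50 = 17 min.

17.0 min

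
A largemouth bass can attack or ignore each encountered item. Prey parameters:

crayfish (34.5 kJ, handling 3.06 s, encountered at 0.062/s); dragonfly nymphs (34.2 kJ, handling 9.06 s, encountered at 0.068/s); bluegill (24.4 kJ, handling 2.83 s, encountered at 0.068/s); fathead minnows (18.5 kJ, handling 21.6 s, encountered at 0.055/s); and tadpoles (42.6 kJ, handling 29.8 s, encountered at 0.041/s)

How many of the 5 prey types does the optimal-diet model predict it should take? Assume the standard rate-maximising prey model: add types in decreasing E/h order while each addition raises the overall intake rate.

3

E/h in descending order: crayfish 11.3, bluegill 8.62, dragonfly nymphs 3.77, tadpoles 1.43, fathead minnows 0.856 kJ/s. The optimal diet is the largest prefix of this list for which every included type satisfies E_i/h_i > R on the types above it.
Rate on top 1: 1.798. bluegill: 8.62 > 1.798 → include.
Rate on top 2: 2.748. dragonfly nymphs: 3.77 > 2.748 → include.
Rate on top 3: 3.065. tadpoles: 1.43 < 3.065 → exclude; stop.
Optimal diet: crayfish, bluegill, dragonfly nymphs — 3 of 5 types.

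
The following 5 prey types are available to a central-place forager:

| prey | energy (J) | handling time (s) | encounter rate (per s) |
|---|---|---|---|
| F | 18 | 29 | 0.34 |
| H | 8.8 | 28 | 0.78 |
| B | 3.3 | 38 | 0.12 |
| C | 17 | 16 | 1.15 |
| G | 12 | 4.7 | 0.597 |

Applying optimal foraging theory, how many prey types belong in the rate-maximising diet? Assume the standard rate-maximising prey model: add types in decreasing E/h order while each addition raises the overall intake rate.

E/h in descending order: G 2.55, C 1.06, F 0.621, H 0.314, B 0.0868 J/s. The optimal diet is the largest prefix of this list for which every included type satisfies E_i/h_i > R on the types above it.
Rate on top 1: 1.882. C: 1.06 < 1.882 → exclude; stop.
Optimal diet: G — 1 of 5 types.

1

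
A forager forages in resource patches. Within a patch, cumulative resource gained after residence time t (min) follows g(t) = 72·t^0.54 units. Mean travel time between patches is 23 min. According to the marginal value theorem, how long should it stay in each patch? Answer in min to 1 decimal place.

27.0 min

Optimal t* satisfies g'(t*) = g(t*)/(T + t*).
g'(t) = 0.54·72·t^-0.46. Setting 0.54·72·t^-0.46 = 72·t^0.54/(23+t) gives 0.54(23+t) = t, so 0.46·t = 0.54×23.
t* = 0.54×23/0.46 = 27 min.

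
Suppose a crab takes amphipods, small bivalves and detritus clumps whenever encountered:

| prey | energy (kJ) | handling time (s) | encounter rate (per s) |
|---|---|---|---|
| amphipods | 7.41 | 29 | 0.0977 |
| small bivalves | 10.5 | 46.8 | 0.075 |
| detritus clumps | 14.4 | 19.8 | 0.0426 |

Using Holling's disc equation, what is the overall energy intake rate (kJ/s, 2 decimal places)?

Energy encountered per unit search time: 0.0977×7.41 + 0.075×10.5 + 0.0426×14.4 = 2.125 kJ/s.
Handling time per unit search time: 0.0977×29 + 0.075×46.8 + 0.0426×19.8 = 7.187.
Rate = 2.125/(1 + 7.187) = 0.2596 kJ/s.

0.26 kJ/s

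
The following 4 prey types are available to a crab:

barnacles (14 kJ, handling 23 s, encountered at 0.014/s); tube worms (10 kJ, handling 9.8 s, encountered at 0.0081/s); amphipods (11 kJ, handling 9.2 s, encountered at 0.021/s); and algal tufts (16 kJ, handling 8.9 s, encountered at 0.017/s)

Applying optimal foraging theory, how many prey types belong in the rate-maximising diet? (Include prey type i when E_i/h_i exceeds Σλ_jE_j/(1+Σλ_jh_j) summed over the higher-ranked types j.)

4

E/h in descending order: algal tufts 1.8, amphipods 1.2, tube worms 1.02, barnacles 0.609 kJ/s. The optimal diet is the largest prefix of this list for which every included type satisfies E_i/h_i > R on the types above it.
Rate on top 1: 0.2363. amphipods: 1.2 > 0.2363 → include.
Rate on top 2: 0.3741. tube worms: 1.02 > 0.3741 → include.
Rate on top 3: 0.4101. barnacles: 0.609 > 0.4101 → include.
Optimal diet: algal tufts, amphipods, tube worms, barnacles — 4 of 4 types.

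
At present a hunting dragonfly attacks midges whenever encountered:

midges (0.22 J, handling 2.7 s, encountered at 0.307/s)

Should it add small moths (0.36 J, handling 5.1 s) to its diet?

Yes

Intake rate on the current diet: R = (0.307×0.22) / (1 + 0.307×2.7) = 0.06754/1.829 = 0.03693 J/s.
Profitability of small moths: 0.36/5.1 = 0.07059 J/s.
Since 0.07059 > R, including small moths increases the long-run rate.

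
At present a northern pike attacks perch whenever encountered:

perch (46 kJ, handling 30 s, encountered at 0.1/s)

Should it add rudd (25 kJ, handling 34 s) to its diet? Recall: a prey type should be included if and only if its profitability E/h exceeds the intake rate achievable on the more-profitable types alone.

On perch alone, R = ΣλE/(1+Σλh) = 4.6/4 = 1.15 kJ/s.
rudd: E/h = 25/34 = 0.7353 kJ/s.
Since 0.7353 < R, time spent handling rudd is better spent searching.

No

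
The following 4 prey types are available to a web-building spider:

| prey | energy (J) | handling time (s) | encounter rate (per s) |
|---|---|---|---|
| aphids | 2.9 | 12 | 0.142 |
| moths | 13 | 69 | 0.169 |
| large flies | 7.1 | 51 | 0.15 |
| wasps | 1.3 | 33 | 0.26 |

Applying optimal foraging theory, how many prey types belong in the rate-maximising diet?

E/h in descending order: aphids 0.242, moths 0.188, large flies 0.139, wasps 0.0394 J/s. The optimal diet is the largest prefix of this list for which every included type satisfies E_i/h_i > R on the types above it.
Rate on top 1: 0.1523. moths: 0.188 > 0.1523 → include.
Rate on top 2: 0.1816. large flies: 0.139 < 0.1816 → exclude; stop.
Optimal diet: aphids, moths — 2 of 4 types.

2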